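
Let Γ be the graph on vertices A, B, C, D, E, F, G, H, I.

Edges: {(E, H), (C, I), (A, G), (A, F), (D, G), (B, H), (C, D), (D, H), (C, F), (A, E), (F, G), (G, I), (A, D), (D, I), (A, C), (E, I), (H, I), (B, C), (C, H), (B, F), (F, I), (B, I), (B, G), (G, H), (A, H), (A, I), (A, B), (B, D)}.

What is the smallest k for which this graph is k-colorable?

6

A, B, C, D, H, I form a clique, so at least 6 colors are needed.
6 colors suffice: color 1 → {A}; color 2 → {I}; color 3 → {F, H}; color 4 → {B, E}; color 5 → {C, G}; color 6 → {D}. Every edge joins two different colors.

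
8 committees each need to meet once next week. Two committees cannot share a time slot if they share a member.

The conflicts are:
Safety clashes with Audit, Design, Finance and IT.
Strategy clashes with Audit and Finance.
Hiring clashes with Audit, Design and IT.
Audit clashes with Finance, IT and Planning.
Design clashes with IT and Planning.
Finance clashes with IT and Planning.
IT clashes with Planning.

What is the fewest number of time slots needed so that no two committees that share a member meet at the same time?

4

Audit, Finance, IT, Planning all conflict with each other, so at least 4 time slots are needed.
A valid assignment using 4 time slots: Safety=4, Strategy=2, Hiring=3, Audit=1, Design=1, Finance=3, IT=2, Planning=4. Each listed conflict is separated.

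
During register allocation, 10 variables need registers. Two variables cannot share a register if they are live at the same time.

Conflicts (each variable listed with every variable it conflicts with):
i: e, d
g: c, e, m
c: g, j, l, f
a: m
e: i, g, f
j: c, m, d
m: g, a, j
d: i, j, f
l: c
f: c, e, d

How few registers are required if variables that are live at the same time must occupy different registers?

2

c and l conflict, so at least 2 registers are needed.
2 registers suffice: register 1 → {c, e, m, d}; register 2 → {i, g, a, j, l, f}. No two conflicting variables share a register.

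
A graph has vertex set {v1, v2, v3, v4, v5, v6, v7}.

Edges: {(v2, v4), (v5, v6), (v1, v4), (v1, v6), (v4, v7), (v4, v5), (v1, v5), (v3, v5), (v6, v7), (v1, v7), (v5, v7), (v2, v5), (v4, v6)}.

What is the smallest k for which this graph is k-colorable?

v1, v4, v5, v6, v7 are mutually adjacent (a clique of size 5), so at least 5 colors are needed.
A valid assignment using 5 colors: v1=5, v2=3, v3=2, v4=2, v5=1, v6=3, v7=4. No two adjacent vertices share a color.

5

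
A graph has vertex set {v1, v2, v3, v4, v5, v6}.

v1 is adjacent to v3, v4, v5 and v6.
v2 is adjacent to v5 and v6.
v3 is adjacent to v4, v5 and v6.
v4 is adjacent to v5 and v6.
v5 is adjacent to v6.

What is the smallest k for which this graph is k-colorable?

v1, v3, v4, v5, v6 are mutually adjacent (a clique of size 5), so at least 5 colors are needed.
5 colors suffice: color 1 → {v6}; color 2 → {v5}; color 3 → {v2, v4}; color 4 → {v1}; color 5 → {v3}. Every edge joins two different colors.

5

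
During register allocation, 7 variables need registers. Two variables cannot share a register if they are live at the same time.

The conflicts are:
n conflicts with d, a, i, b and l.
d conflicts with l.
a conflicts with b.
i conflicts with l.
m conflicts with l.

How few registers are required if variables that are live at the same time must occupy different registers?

n, a, b all conflict with each other, so at least 3 registers are needed.
Using 3 registers: n=1, d=3, a=2, i=3, m=1, b=3, l=2. Each listed conflict is separated.

3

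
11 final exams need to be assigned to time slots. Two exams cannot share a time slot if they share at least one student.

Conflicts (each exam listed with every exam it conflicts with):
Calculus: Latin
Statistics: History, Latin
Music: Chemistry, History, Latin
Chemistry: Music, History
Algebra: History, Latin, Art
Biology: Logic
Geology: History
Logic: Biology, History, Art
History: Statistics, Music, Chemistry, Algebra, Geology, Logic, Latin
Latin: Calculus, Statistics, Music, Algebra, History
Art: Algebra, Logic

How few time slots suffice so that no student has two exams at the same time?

3

Statistics, History, Latin pairwise conflict, so at least 3 time slots are needed.
3 time slots suffice: time slot 1 → {Calculus, Biology, History, Art}; time slot 2 → {Chemistry, Geology, Logic, Latin}; time slot 3 → {Statistics, Music, Algebra}. Every pair that conflicts lands in different time slots.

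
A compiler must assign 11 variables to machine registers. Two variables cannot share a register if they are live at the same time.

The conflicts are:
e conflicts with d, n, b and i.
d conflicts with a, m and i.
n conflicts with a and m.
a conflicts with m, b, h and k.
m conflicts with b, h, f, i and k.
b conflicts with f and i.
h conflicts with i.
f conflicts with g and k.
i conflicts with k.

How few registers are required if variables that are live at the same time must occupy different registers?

3

e, d, i pairwise conflict, so at least 3 registers are needed.
3 registers suffice: register 1 → {e, m, g}; register 2 → {a, f, i}; register 3 → {d, n, b, h, k}. Every pair that conflicts lands in different registers.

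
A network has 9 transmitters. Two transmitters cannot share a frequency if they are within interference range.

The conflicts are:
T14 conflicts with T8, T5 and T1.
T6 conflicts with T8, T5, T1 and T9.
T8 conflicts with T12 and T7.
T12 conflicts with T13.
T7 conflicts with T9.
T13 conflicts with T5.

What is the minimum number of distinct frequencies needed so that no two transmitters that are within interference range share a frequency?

3

The cycle T13-T5-T14-T8-T12-T13 has odd length 5, so it cannot be 2-colored; at least 3 frequencies are needed.
3 frequencies suffice: T14=2, T6=2, T8=1, T12=3, T7=2, T13=2, T5=1, T1=1, T9=1. Each listed conflict is separated.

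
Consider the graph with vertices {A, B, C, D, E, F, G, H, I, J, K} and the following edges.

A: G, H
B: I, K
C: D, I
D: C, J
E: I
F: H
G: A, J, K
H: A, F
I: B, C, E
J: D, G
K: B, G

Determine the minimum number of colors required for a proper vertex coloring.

3

The cycle C-D-J-G-K-B-I-C has odd length 7, so it cannot be 2-colored; at least 3 colors are needed.
3 colors suffice: color 1 → {D, G, H, I}; color 2 → {A, B, C, E, F, J}; color 3 → {K}. Each edge has distinct colors on its endpoints.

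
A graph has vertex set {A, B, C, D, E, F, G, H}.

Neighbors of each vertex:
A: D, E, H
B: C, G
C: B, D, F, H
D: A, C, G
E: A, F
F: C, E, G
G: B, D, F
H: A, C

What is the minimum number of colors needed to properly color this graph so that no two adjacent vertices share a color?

The cycle F-C-H-A-E-F has odd length 5, so it cannot be 2-colored; at least 3 colors are needed.
3 colors suffice: A=1, B=2, C=1, D=2, E=3, F=2, G=1, H=2. No two adjacent vertices share a color.

3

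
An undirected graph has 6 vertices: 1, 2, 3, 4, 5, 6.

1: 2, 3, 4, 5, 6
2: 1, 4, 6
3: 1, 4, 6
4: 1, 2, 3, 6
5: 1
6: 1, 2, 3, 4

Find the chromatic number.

1, 2, 4, 6 are pairwise adjacent (a clique of size 4), so at least 4 colors are needed.
4 colors suffice: color red → {1}; color blue → {4, 5}; color green → {6}; color yellow → {2, 3}. Each edge has distinct colors on its endpoints.

4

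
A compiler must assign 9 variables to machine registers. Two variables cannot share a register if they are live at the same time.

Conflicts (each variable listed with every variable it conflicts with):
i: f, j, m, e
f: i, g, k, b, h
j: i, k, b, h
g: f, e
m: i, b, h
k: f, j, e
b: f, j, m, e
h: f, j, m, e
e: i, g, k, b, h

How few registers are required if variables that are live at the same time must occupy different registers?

i and m conflict, so at least 2 registers are needed.
2 registers suffice: register 1 → {f, j, m, e}; register 2 → {i, g, k, b, h}. Each listed conflict is separated.

2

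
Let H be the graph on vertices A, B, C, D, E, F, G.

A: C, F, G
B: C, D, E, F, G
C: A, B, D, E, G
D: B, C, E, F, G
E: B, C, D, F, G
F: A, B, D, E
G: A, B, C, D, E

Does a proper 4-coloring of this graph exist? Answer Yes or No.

B, C, D, E, G form a clique, so at least 5 colors are needed.
So 4 colors are not enough.

No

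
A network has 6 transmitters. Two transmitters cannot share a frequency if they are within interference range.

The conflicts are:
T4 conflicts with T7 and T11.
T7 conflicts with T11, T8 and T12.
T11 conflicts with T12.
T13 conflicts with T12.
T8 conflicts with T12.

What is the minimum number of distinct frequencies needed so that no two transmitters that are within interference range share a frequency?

3

T7, T8, T12 pairwise conflict, so at least 3 frequencies are needed.
Using 3 frequencies: T4=1, T7=2, T11=3, T13=2, T8=3, T12=1. Each listed conflict is separated.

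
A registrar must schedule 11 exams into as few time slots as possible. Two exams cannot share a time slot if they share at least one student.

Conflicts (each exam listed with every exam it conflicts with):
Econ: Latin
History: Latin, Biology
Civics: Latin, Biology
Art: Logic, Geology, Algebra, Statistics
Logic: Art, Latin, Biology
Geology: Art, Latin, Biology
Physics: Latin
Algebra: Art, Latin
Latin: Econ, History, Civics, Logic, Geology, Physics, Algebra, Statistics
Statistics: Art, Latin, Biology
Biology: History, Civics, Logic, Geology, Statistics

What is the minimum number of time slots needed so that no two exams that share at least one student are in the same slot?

Art and Algebra conflict, so at least 2 time slots are needed.
2 time slots suffice: time slot 1 → {Art, Latin, Biology}; time slot 2 → {Econ, History, Civics, Logic, Geology, Physics, Algebra, Statistics}. Every pair that conflicts lands in different time slots.

2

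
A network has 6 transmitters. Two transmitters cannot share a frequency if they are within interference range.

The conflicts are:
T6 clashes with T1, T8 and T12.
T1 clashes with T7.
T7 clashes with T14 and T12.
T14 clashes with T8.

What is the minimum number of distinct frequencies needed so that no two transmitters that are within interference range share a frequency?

The cycle T1-T6-T8-T14-T7-T1 has odd length 5, so it cannot be 2-colored; at least 3 frequencies are needed.
3 frequencies suffice: frequency 1 → {T6, T7}; frequency 2 → {T1, T8, T12}; frequency 3 → {T14}. No two conflicting transmitters share a frequency.

3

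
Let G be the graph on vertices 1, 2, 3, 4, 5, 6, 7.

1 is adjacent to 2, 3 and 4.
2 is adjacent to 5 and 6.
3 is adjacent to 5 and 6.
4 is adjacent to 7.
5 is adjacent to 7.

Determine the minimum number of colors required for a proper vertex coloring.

The cycle 4-1-3-5-7-4 has odd length 5, so it cannot be 2-colored; at least 3 colors are needed.
A valid assignment using 3 colors: 1=b, 2=a, 3=a, 4=c, 5=b, 6=b, 7=a. Each edge has distinct colors on its endpoints.

3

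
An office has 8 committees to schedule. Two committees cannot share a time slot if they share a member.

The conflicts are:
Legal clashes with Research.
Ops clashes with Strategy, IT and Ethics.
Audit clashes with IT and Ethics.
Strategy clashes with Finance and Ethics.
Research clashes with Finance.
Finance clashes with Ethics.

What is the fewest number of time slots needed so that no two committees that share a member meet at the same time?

Ops, Strategy, Ethics are mutually in conflict, so at least 3 time slots are needed.
3 time slots suffice: Legal=2, Ops=2, Audit=2, Strategy=3, Research=1, Finance=2, IT=1, Ethics=1. Every pair that conflicts lands in different time slots.

3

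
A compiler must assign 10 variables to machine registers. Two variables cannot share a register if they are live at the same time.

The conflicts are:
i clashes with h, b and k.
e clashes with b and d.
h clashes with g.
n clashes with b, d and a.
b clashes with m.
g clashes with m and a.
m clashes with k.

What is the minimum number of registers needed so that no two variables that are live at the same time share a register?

The cycle h-i-b-m-g-h has odd length 5, so it cannot be 2-colored; at least 3 registers are needed.
3 registers suffice: register 1 → {b, g, d, k}; register 2 → {i, e, n, m}; register 3 → {h, a}. Each listed conflict is separated.

3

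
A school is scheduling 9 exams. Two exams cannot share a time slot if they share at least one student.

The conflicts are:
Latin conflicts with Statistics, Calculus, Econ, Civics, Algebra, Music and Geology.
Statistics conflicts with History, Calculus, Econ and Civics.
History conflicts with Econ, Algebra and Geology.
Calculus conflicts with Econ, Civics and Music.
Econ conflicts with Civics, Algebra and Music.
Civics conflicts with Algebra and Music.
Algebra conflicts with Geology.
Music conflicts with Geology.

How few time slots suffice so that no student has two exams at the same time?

5

Latin, Calculus, Econ, Civics, Music all conflict with each other, so at least 5 time slots are needed.
Using 5 time slots: Latin=1, Statistics=5, History=1, Calculus=4, Econ=2, Civics=3, Algebra=4, Music=5, Geology=2. Each listed conflict is separated.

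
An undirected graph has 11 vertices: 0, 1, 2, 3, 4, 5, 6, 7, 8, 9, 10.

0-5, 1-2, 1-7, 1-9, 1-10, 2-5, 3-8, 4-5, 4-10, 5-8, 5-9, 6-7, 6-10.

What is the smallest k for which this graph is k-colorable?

3

The cycle 1-2-5-4-10-1 has odd length 5, so it cannot be 2-colored; at least 3 colors are needed.
One proper 3-coloring: 0=blue, 1=red, 2=blue, 3=red, 4=green, 5=red, 6=red, 7=blue, 8=blue, 9=blue, 10=blue. Every edge joins two different colors.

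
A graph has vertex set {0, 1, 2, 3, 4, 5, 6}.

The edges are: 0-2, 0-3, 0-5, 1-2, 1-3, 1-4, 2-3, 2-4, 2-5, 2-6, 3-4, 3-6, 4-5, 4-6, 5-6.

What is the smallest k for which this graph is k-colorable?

4

1, 2, 3, 4 are mutually adjacent (a clique of size 4), so at least 4 colors are needed.
One proper 4-coloring: 0=c, 1=d, 2=a, 3=b, 4=c, 5=b, 6=d. Each edge has distinct colors on its endpoints.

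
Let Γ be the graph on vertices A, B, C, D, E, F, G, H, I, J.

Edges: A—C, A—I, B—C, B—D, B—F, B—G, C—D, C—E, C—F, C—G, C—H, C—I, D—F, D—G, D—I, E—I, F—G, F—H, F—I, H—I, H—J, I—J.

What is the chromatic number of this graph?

B, C, D, F, G are mutually adjacent (a clique of size 5), so at least 5 colors are needed.
One proper 5-coloring: A=3, B=5, C=1, D=4, E=3, F=3, G=2, H=4, I=2, J=1. No two adjacent vertices share a color.

5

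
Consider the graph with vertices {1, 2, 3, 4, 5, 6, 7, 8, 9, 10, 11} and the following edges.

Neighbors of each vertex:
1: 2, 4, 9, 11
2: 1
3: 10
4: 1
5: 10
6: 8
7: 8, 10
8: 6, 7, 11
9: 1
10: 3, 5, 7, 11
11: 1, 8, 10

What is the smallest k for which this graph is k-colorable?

2

1 and 9 are adjacent, so at least 2 colors are needed.
One proper 2-coloring: 1=red, 2=blue, 3=blue, 4=blue, 5=blue, 6=blue, 7=blue, 8=red, 9=blue, 10=red, 11=blue. No two adjacent vertices share a color.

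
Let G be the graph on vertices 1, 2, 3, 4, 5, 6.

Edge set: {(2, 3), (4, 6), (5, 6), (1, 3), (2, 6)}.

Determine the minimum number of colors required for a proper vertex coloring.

5 and 6 are adjacent, so at least 2 colors are needed.
2 colors suffice: color red → {3, 6}; color blue → {1, 2, 4, 5}. Every edge joins two different colors.

2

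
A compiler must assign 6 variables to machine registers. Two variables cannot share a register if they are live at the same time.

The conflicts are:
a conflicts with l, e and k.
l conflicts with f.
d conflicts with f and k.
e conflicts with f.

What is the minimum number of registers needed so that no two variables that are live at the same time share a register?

The cycle d-f-e-a-k-d has odd length 5, so it cannot be 2-colored; at least 3 registers are needed.
3 registers suffice: a=1, l=2, d=3, e=2, f=1, k=2. No two conflicting variables share a register.

3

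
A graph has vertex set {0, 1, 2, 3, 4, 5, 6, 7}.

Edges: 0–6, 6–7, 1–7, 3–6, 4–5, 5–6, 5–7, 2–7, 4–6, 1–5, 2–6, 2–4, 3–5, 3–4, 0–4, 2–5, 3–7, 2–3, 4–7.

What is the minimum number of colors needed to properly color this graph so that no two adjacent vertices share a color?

2, 3, 4, 5, 6, 7 form a clique, so at least 6 colors are needed.
6 colors suffice: color a → {1, 6}; color b → {0, 5}; color c → {7}; color d → {4}; color e → {2}; color f → {3}. No two adjacent vertices share a color.

6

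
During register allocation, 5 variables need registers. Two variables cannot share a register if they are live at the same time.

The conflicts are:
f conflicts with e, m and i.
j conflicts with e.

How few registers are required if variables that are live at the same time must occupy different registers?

2

f and e conflict, so at least 2 registers are needed.
2 registers suffice: register 1 → {f, j}; register 2 → {e, m, i}. No two conflicting variables share a register.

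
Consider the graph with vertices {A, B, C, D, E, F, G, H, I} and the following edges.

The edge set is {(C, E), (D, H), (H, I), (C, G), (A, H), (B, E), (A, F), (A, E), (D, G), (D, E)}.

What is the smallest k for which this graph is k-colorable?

C and G are adjacent, so at least 2 colors are needed.
One proper 2-coloring: A=2, B=2, C=2, D=2, E=1, F=1, G=1, H=1, I=2. Each edge has distinct colors on its endpoints.

2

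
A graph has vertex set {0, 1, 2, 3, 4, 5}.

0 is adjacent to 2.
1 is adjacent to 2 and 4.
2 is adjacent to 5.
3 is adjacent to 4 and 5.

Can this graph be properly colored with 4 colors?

Yes

The chromatic number is 3. The cycle 1-2-5-3-4-1 has odd length 5, so it cannot be 2-colored; at least 3 colors are needed.
A valid assignment using 3 colors: 0=b, 1=b, 2=a, 3=c, 4=a, 5=b.
Since 4 ≥ 3, a proper 4-coloring certainly exists.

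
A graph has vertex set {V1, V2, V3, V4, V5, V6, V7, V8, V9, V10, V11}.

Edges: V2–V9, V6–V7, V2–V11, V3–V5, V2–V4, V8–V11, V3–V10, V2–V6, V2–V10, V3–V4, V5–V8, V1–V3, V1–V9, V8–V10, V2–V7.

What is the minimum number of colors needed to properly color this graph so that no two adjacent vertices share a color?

3

V2, V6, V7 are pairwise adjacent, so at least 3 colors are needed.
A valid assignment using 3 colors: V1=2, V2=1, V3=1, V4=2, V5=2, V6=2, V7=3, V8=1, V9=3, V10=2, V11=2. Each edge has distinct colors on its endpoints.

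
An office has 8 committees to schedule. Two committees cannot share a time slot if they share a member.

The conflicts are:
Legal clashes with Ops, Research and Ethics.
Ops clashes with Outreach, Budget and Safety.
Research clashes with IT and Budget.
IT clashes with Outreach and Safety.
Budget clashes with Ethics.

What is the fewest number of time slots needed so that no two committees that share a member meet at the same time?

3

The cycle Budget-Ops-Outreach-IT-Research-Budget has odd length 5, so it cannot be 2-colored; at least 3 time slots are needed.
Using 3 time slots: Legal=2, Ops=1, Research=3, IT=1, Outreach=2, Budget=2, Safety=2, Ethics=1. Every pair that conflicts lands in different time slots.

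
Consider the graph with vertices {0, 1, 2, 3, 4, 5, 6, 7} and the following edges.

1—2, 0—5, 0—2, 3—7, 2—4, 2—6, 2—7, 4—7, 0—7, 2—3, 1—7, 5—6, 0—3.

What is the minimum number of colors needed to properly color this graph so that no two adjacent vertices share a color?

4

0, 2, 3, 7 are pairwise adjacent (a clique of size 4), so at least 4 colors are needed.
A valid assignment using 4 colors: 0=green, 1=green, 2=red, 3=yellow, 4=green, 5=red, 6=blue, 7=blue. Every edge joins two different colors.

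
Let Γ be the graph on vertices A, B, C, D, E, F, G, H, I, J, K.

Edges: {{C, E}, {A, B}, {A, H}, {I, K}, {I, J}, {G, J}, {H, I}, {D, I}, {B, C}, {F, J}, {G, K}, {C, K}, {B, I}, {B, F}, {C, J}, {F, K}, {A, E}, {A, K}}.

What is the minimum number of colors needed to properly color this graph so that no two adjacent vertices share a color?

2

A and H are adjacent, so at least 2 colors are needed.
2 colors suffice: color 1 → {A, C, F, G, I}; color 2 → {B, D, E, H, J, K}. No two adjacent vertices share a color.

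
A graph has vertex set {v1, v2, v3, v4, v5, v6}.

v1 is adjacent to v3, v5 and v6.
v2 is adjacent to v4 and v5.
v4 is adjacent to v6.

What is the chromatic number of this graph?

3

The cycle v2-v5-v1-v6-v4-v2 has odd length 5, so it cannot be 2-colored; at least 3 colors are needed.
3 colors suffice: v1=1, v2=1, v3=2, v4=2, v5=2, v6=3. Each edge has distinct colors on its endpoints.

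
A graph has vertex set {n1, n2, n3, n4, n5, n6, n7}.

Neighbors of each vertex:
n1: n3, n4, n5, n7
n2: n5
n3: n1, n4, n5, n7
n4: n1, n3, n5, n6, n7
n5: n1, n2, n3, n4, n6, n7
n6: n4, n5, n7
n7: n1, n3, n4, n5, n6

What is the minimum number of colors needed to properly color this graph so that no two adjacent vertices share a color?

n1, n3, n4, n5, n7 are mutually adjacent (a clique of size 5), so at least 5 colors are needed.
5 colors suffice: color 1 → {n5}; color 2 → {n2, n7}; color 3 → {n4}; color 4 → {n3, n6}; color 5 → {n1}. Each edge has distinct colors on its endpoints.

5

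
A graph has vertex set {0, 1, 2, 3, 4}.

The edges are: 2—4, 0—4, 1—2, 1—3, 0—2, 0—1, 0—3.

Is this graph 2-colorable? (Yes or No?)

0, 1, 3 are pairwise adjacent, so at least 3 colors are needed.
So 2 colors are not enough.

No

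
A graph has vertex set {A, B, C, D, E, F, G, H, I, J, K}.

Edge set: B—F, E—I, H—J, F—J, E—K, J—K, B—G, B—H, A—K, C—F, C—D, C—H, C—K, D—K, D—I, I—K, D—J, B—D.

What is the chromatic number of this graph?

D, J, K are pairwise adjacent, so at least 3 colors are needed.
3 colors suffice: color 1 → {B, K}; color 2 → {A, D, E, F, G, H}; color 3 → {C, I, J}. No two adjacent vertices share a color.

3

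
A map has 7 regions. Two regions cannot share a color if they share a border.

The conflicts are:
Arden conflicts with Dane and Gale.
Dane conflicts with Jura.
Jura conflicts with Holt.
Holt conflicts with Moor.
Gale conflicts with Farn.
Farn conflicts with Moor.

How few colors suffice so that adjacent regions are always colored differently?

The cycle Dane-Arden-Gale-Farn-Moor-Holt-Jura-Dane has odd length 7, so it cannot be 2-colored; at least 3 colors are needed.
A valid assignment using 3 colors: Arden=1, Dane=2, Jura=1, Holt=2, Gale=2, Farn=1, Moor=3. No two conflicting regions share a color.

3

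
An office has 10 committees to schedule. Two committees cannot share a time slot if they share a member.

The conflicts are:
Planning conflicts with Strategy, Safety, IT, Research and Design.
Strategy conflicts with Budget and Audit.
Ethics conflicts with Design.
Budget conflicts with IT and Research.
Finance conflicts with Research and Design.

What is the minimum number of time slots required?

Planning and IT conflict, so at least 2 time slots are needed.
A valid assignment using 2 time slots: Planning=1, Strategy=2, Safety=2, Ethics=1, Budget=1, Finance=1, IT=2, Audit=1, Research=2, Design=2. Every pair that conflicts lands in different time slots.

2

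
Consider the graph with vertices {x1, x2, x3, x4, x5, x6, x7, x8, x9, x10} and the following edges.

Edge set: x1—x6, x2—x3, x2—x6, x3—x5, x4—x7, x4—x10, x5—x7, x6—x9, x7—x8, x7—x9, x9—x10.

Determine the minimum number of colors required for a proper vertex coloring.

2

x4 and x7 are adjacent, so at least 2 colors are needed.
One proper 2-coloring: x1=2, x2=2, x3=1, x4=2, x5=2, x6=1, x7=1, x8=2, x9=2, x10=1. Each edge has distinct colors on its endpoints.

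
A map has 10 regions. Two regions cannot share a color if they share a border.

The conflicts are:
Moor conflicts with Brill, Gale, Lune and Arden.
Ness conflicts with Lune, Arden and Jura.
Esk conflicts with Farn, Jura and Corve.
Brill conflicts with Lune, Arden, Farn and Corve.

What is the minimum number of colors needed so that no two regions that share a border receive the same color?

Moor, Brill, Lune all conflict with each other, so at least 3 colors are needed.
3 colors suffice: color 1 → {Ness, Esk, Brill, Gale}; color 2 → {Moor, Farn, Jura, Corve}; color 3 → {Lune, Arden}. Every pair that conflicts lands in different colors.

3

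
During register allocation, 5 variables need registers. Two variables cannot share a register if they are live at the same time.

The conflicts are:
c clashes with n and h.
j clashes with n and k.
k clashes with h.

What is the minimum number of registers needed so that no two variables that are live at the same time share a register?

3

The cycle h-c-n-j-k-h has odd length 5, so it cannot be 2-colored; at least 3 registers are needed.
3 registers suffice: c=2, j=2, n=1, k=3, h=1. No two conflicting variables share a register.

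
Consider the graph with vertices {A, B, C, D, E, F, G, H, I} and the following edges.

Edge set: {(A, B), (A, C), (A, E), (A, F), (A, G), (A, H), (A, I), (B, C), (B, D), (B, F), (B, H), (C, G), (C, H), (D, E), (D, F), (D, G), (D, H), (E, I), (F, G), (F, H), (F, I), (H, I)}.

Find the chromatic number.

B, D, F, H form a clique, so at least 4 colors are needed.
One proper 4-coloring: A=1, B=4, C=3, D=1, E=2, F=3, G=2, H=2, I=4. No two adjacent vertices share a color.

4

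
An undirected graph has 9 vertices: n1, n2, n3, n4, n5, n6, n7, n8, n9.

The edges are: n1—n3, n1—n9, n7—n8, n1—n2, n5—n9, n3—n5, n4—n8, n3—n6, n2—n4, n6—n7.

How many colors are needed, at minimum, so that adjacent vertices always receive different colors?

The cycle n2-n1-n3-n6-n7-n8-n4-n2 has odd length 7, so it cannot be 2-colored; at least 3 colors are needed.
3 colors suffice: color 1 → {n2, n3, n8, n9}; color 2 → {n1, n4, n5, n6}; color 3 → {n7}. Every edge joins two different colors.

3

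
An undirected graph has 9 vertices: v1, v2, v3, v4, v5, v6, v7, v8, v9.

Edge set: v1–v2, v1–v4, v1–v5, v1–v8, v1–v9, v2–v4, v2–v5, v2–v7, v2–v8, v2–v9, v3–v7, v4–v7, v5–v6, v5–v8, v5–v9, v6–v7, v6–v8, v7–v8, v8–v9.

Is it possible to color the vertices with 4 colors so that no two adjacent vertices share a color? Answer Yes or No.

No

v1, v2, v5, v8, v9 are mutually adjacent (a clique of size 5), so at least 5 colors are needed.
So 4 colors are not enough.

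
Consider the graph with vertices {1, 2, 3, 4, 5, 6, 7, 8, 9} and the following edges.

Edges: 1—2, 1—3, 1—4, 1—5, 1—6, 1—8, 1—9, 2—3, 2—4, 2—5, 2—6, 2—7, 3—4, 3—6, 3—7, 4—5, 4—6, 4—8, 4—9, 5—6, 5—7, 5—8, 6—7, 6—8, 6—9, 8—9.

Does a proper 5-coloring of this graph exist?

Yes

The chromatic number is 5. 1, 2, 4, 5, 6 are pairwise adjacent (a clique of size 5), so at least 5 colors are needed.
5 colors suffice: color a → {6}; color b → {4, 7}; color c → {1}; color d → {3, 5, 9}; color e → {2, 8}.
That is already a proper 5-coloring.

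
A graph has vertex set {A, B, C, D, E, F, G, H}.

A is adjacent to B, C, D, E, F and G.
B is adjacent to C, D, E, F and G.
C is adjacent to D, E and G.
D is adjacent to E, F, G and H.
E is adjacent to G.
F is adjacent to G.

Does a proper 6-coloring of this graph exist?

The chromatic number is 6. A, B, C, D, E, G are pairwise adjacent (a clique of size 6), so at least 6 colors are needed.
A valid assignment using 6 colors: A=2, B=4, C=6, D=1, E=5, F=5, G=3, H=2.
That is already a proper 6-coloring.

Yes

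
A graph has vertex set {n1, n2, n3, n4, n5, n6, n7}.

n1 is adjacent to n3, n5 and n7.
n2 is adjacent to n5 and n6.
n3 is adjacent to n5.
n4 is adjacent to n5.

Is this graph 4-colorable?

The chromatic number is 3. n1, n3, n5 are mutually adjacent, so at least 3 colors are needed.
One proper 3-coloring: n1=2, n2=2, n3=3, n4=2, n5=1, n6=1, n7=1.
Since 4 ≥ 3, a proper 4-coloring certainly exists.

Yes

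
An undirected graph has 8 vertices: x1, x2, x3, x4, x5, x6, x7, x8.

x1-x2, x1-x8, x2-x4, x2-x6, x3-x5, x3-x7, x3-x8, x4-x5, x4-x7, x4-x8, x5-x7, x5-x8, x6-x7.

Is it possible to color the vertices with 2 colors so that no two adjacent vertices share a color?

x4, x5, x8 form a triangle, so at least 3 colors are needed.
So 2 colors are not enough.

No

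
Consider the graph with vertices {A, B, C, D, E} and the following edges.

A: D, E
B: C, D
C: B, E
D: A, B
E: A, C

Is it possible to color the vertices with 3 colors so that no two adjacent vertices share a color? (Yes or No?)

The chromatic number is 3. The cycle B-C-E-A-D-B has odd length 5, so it cannot be 2-colored; at least 3 colors are needed.
3 colors suffice: color 1 → {D, E}; color 2 → {A, C}; color 3 → {B}.
That is already a proper 3-coloring.

Yes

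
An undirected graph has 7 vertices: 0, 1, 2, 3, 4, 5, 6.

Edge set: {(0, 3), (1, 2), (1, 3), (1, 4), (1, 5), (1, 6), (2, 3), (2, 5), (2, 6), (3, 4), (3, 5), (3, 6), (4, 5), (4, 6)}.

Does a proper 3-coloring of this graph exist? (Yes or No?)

No

1, 3, 4, 6 are mutually adjacent (a clique of size 4), so at least 4 colors are needed.
So 3 colors are not enough.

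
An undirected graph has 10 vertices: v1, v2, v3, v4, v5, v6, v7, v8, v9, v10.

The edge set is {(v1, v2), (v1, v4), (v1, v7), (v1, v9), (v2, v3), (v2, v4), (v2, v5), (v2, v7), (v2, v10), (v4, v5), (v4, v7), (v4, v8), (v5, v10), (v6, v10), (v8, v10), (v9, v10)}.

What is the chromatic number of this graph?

4

v1, v2, v4, v7 form a clique, so at least 4 colors are needed.
4 colors suffice: v1=3, v2=1, v3=2, v4=2, v5=3, v6=1, v7=4, v8=1, v9=1, v10=2. Every edge joins two different colors.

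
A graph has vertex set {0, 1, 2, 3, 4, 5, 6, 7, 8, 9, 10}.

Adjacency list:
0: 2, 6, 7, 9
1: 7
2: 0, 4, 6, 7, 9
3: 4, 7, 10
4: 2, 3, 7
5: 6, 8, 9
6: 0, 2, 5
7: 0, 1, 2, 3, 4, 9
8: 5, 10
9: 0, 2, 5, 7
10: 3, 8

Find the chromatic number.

4

0, 2, 7, 9 are mutually adjacent (a clique of size 4), so at least 4 colors are needed.
4 colors suffice: color red → {6, 7, 10}; color blue → {1, 2, 3, 5}; color green → {0, 4, 8}; color yellow → {9}. Each edge has distinct colors on its endpoints.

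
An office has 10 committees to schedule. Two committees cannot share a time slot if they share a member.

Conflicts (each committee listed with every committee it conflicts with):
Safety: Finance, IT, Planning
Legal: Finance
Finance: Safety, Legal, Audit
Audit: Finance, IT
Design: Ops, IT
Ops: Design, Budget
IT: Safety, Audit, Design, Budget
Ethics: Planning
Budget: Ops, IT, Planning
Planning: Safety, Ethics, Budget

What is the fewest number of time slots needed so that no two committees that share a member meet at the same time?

2

Finance and Audit conflict, so at least 2 time slots are needed.
2 time slots suffice: Safety=2, Legal=2, Finance=1, Audit=2, Design=2, Ops=1, IT=1, Ethics=2, Budget=2, Planning=1. Each listed conflict is separated.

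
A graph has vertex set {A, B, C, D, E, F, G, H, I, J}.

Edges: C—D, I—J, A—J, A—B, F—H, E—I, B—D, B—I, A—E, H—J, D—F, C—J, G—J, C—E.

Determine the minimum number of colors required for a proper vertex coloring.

3

The cycle F-D-C-J-H-F has odd length 5, so it cannot be 2-colored; at least 3 colors are needed.
A valid assignment using 3 colors: A=3, B=2, C=2, D=1, E=1, F=2, G=2, H=3, I=3, J=1. No two adjacent vertices share a color.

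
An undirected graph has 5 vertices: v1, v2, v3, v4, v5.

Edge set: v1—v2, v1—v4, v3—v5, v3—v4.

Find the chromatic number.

v3 and v4 are adjacent, so at least 2 colors are needed.
2 colors suffice: color 1 → {v1, v3}; color 2 → {v2, v4, v5}. Each edge has distinct colors on its endpoints.

2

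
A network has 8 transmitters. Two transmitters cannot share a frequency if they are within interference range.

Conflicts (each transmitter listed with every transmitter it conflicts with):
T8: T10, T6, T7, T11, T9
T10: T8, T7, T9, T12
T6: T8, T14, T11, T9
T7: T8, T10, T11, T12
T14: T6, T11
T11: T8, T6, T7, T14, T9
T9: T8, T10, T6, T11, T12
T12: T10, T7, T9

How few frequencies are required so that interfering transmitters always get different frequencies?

4

T8, T6, T11, T9 all conflict with each other, so at least 4 frequencies are needed.
Using 4 frequencies: T8=3, T10=2, T6=4, T7=1, T14=1, T11=2, T9=1, T12=3. No two conflicting transmitters share a frequency.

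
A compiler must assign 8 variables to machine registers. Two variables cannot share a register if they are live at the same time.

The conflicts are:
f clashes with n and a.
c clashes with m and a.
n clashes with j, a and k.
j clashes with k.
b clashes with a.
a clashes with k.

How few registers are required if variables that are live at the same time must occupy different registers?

3

n, a, k are mutually in conflict, so at least 3 registers are needed.
3 registers suffice: register 1 → {j, m, a}; register 2 → {c, n, b}; register 3 → {f, k}. No two conflicting variables share a register.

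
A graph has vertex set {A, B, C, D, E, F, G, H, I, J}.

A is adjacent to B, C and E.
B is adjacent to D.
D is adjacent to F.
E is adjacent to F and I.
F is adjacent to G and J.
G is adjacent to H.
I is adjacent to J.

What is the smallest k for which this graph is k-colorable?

3

The cycle D-F-E-A-B-D has odd length 5, so it cannot be 2-colored; at least 3 colors are needed.
A valid assignment using 3 colors: A=red, B=blue, C=blue, D=green, E=blue, F=red, G=blue, H=red, I=red, J=blue. No two adjacent vertices share a color.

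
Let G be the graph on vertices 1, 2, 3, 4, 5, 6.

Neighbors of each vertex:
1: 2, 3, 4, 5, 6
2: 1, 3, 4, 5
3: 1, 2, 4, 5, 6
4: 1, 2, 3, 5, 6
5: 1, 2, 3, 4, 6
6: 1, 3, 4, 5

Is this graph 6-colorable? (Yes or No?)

Yes

The chromatic number is 5. 1, 3, 4, 5, 6 are mutually adjacent (a clique of size 5), so at least 5 colors are needed.
5 colors suffice: color a → {5}; color b → {3}; color c → {1}; color d → {4}; color e → {2, 6}.
Since 6 ≥ 5, a proper 6-coloring certainly exists.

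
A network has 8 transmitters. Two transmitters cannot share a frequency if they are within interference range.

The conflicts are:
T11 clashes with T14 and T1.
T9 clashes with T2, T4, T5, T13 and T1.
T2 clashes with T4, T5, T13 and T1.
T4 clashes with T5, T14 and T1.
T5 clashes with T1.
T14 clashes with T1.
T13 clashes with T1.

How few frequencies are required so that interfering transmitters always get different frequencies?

T9, T2, T4, T5, T1 are mutually in conflict, so at least 5 frequencies are needed.
5 frequencies suffice: frequency 1 → {T1}; frequency 2 → {T11, T4, T13}; frequency 3 → {T2, T14}; frequency 4 → {T9}; frequency 5 → {T5}. No two conflicting transmitters share a frequency.

5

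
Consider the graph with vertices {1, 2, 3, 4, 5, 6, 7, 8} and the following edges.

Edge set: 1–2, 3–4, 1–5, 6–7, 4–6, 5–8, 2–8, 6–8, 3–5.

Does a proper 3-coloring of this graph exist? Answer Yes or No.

The chromatic number is 3. The cycle 6-4-3-5-8-6 has odd length 5, so it cannot be 2-colored; at least 3 colors are needed.
A valid assignment using 3 colors: 1=red, 2=blue, 3=red, 4=green, 5=blue, 6=blue, 7=red, 8=red.
That is already a proper 3-coloring.

Yes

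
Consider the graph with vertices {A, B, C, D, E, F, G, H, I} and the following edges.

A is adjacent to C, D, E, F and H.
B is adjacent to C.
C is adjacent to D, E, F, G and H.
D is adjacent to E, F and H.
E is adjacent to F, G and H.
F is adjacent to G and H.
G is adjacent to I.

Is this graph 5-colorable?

A, C, D, E, F, H are pairwise adjacent (a clique of size 6), so at least 6 colors are needed.
So 5 colors are not enough.

No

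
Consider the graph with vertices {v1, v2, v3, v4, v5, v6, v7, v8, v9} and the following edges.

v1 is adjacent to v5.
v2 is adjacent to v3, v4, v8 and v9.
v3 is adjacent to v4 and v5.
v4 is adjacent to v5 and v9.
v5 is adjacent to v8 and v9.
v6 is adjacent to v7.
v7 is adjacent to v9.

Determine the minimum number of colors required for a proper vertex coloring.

v2, v3, v4 form a triangle, so at least 3 colors are needed.
3 colors suffice: color 1 → {v2, v5, v7}; color 2 → {v1, v4, v6, v8}; color 3 → {v3, v9}. No two adjacent vertices share a color.

3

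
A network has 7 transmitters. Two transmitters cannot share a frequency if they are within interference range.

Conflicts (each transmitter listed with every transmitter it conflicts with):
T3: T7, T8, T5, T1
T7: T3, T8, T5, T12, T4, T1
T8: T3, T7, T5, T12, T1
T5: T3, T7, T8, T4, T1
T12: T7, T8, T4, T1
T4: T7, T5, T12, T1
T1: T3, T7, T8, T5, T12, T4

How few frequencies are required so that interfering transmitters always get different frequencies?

T3, T7, T8, T5, T1 are mutually in conflict, so at least 5 frequencies are needed.
5 frequencies suffice: frequency 1 → {T1}; frequency 2 → {T7}; frequency 3 → {T5, T12}; frequency 4 → {T8, T4}; frequency 5 → {T3}. Each listed conflict is separated.

5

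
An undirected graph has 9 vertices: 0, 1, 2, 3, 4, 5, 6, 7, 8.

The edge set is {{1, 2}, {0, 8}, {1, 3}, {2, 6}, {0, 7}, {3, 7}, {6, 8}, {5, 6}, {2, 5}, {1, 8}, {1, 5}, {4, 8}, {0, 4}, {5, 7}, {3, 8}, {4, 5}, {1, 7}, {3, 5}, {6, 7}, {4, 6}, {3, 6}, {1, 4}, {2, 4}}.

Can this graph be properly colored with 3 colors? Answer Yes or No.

2, 4, 5, 6 are pairwise adjacent (a clique of size 4), so at least 4 colors are needed.
So 3 colors are not enough.

No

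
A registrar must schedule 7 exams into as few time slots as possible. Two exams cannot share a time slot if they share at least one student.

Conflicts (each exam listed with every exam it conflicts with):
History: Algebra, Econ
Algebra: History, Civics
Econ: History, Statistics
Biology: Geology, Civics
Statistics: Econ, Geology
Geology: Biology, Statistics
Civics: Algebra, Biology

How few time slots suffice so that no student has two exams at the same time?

The cycle History-Algebra-Civics-Biology-Geology-Statistics-Econ-History has odd length 7, so it cannot be 2-colored; at least 3 time slots are needed.
3 time slots suffice: History=3, Algebra=1, Econ=2, Biology=1, Statistics=1, Geology=2, Civics=2. Every pair that conflicts lands in different time slots.

3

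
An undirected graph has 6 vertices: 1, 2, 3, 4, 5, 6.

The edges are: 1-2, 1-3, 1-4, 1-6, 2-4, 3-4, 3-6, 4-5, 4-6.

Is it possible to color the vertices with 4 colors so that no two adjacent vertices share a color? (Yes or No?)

The chromatic number is 4. 1, 3, 4, 6 form a clique, so at least 4 colors are needed.
One proper 4-coloring: 1=blue, 2=green, 3=green, 4=red, 5=blue, 6=yellow.
That is already a proper 4-coloring.

Yes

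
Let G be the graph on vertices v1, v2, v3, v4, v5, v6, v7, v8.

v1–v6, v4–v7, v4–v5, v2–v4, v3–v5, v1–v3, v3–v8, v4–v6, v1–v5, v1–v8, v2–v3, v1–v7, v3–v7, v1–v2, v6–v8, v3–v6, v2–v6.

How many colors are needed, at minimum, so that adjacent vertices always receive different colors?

v1, v3, v6, v8 are mutually adjacent (a clique of size 4), so at least 4 colors are needed.
4 colors suffice: v1=1, v2=4, v3=2, v4=1, v5=3, v6=3, v7=3, v8=4. No two adjacent vertices share a color.

4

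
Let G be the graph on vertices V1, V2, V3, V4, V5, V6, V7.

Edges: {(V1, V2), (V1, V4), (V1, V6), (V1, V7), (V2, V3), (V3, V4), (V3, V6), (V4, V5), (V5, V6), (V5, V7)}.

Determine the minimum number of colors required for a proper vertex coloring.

2

V3 and V4 are adjacent, so at least 2 colors are needed.
2 colors suffice: color R → {V1, V3, V5}; color B → {V2, V4, V6, V7}. Every edge joins two different colors.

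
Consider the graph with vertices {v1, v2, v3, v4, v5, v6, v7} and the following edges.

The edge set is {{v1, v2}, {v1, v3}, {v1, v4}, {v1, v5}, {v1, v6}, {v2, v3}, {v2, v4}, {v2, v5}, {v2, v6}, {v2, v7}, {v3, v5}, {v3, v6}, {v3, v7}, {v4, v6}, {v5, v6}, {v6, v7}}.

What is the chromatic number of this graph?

5

v1, v2, v3, v5, v6 are pairwise adjacent (a clique of size 5), so at least 5 colors are needed.
A valid assignment using 5 colors: v1=3, v2=2, v3=4, v4=4, v5=5, v6=1, v7=3. Every edge joins two different colors.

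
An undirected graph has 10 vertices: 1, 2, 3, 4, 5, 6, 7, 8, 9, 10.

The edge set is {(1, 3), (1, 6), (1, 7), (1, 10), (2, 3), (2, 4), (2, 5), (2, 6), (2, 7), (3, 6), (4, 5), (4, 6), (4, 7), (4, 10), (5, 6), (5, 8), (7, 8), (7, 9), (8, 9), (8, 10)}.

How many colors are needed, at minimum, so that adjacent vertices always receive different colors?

2, 4, 5, 6 are mutually adjacent (a clique of size 4), so at least 4 colors are needed.
One proper 4-coloring: 1=red, 2=green, 3=yellow, 4=red, 5=yellow, 6=blue, 7=blue, 8=red, 9=green, 10=blue. Each edge has distinct colors on its endpoints.

4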